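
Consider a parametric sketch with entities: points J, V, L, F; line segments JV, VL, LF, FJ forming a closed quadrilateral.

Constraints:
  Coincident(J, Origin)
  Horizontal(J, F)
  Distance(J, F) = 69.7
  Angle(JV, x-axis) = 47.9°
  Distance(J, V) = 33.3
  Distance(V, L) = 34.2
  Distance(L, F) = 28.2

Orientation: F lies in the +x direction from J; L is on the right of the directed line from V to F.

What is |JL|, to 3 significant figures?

41.9

Checks: |VL| = 34.20 ✓; |LF| = 28.20 ✓.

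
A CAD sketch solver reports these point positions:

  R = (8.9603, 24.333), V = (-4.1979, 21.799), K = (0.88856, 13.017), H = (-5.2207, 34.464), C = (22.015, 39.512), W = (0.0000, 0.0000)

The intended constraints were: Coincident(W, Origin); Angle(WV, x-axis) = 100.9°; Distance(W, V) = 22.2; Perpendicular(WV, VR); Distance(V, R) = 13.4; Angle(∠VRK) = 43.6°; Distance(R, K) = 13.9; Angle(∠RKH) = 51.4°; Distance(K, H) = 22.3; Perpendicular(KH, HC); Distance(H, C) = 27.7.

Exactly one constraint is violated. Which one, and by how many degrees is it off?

Perpendicular(KH, HC) — off by 5.40°.

W = (0.00, 0.00) ✓; WV at 100.9° ✓; |WV| = 22.20 ✓; ∠(WV, VR) = 90.00° ✓; |VR| = 13.40 ✓; ∠VRK = 43.60° ✓; |RK| = 13.90 ✓; ∠RKH = 51.40° ✓; |KH| = 22.30 ✓; ∠(KH, HC) = 95.40° ✗; |HC| = 27.70 ✓.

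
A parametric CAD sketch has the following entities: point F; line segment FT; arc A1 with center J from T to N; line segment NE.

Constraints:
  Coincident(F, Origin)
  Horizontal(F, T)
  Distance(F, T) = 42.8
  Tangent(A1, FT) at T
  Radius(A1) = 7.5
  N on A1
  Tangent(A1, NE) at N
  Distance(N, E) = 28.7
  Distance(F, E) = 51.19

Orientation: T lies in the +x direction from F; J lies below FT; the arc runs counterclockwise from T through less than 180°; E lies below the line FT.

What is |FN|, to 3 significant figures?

36.1

F is at the origin; FT is horizontal with |FT| = 42.8 and T on the +x side, so T = (42.8, 0.00). A1 meets FT tangentially, so JT is at right angles to FT, so J = T + (0, -7.5) = (42.8, -7.50). Since JN ⟂ NE (tangency), |JE| = √(7.5² + 28.7²) = 29.7 regardless of where N sits on A1. So E lies on both circle(F, 51.19) and circle(J, 29.7); the below-FT intersection is E = (36.0, -36.4). N is the foot of the tangent from E: N = (35.3, -7.69).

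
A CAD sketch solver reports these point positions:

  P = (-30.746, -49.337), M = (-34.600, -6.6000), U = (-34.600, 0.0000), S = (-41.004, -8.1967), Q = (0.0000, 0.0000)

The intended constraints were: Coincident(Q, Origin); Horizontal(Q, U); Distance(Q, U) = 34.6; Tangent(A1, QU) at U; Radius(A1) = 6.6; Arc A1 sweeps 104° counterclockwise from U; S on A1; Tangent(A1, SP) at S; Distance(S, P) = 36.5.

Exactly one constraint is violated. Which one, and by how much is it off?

Distance(S, P) = 36.5 — off by 5.90.

Q = (0.00, 0.00) ✓; Q.y = 0.00, U.y = 0.00 ✓; |QU| = 34.60 ✓; ∠(MU, UQ) = 90.00° ✓; |MU| = 6.600 ✓; bearing(M→S) − bearing(M→U) = 104.0° ✓; |MS| = 6.600 ✓; ∠(MS, SP) = 90.00° ✓; |SP| = 42.40 ✗.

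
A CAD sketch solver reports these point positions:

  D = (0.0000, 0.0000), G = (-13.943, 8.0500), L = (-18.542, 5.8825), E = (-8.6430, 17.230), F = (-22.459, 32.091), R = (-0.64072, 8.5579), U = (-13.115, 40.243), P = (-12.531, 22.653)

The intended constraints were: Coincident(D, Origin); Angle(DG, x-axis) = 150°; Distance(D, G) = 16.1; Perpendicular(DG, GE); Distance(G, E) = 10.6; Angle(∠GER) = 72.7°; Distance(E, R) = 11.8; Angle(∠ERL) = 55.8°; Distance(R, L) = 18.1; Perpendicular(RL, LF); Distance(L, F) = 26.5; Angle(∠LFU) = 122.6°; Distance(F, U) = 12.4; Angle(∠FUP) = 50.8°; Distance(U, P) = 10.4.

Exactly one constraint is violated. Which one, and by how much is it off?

Distance(U, P) = 10.4 — off by 7.20.

D = (0.00, 0.00) ✓; DG at 150.0° ✓; |DG| = 16.10 ✓; ∠(DG, GE) = 90.00° ✓; |GE| = 10.60 ✓; ∠GER = 72.70° ✓; |ER| = 11.80 ✓; ∠ERL = 55.80° ✓; |RL| = 18.10 ✓; ∠(RL, LF) = 90.00° ✓; |LF| = 26.50 ✓; ∠LFU = 122.6° ✓; |FU| = 12.40 ✓; ∠FUP = 50.80° ✓; |UP| = 17.60 ✗.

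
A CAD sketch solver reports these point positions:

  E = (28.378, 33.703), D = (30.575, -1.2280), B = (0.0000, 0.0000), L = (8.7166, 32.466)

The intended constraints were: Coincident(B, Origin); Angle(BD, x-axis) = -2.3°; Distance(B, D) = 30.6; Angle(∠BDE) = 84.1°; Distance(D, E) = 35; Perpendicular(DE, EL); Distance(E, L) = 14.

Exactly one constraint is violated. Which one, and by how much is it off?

Distance(E, L) = 14 — off by 5.70.

B = (0.00, 0.00) ✓; BD at -2.300° ✓; |BD| = 30.60 ✓; ∠BDE = 84.10° ✓; |DE| = 35.00 ✓; ∠(DE, EL) = 90.00° ✓; |EL| = 19.70 ✗.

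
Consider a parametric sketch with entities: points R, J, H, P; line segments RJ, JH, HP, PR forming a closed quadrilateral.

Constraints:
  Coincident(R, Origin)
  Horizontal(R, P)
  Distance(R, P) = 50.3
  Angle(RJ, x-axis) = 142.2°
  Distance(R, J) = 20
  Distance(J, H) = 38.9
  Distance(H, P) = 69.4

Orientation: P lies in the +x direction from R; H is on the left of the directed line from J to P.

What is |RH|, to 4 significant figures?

47.81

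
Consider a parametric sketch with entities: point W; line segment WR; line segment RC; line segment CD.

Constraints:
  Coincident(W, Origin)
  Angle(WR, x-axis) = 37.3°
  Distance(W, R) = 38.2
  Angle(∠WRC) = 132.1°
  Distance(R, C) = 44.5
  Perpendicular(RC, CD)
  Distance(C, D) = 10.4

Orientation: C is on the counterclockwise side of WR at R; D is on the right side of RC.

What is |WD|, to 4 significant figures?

80.10

W is at the origin; WR runs at 37.3° with length 38.2, so R = 38.2·(cos 37.3°, sin 37.3°) = (30.39, 23.15). ∠WRC = 132.1°, so RC runs at 37.3° + (180° − 132.1°) = 85.20° from the x-axis; with |RC| = 44.5, C = R + 44.5·(cos 85.20°, sin 85.20°) = (34.11, 67.49). The perpendicularity gives CD at right angles to RC; with |CD| = 10.4 on the right of RC, D = C + 10.4·(0.9965, -0.08368) = (44.47, 66.62). Then |WD| = |D − W| = 80.10.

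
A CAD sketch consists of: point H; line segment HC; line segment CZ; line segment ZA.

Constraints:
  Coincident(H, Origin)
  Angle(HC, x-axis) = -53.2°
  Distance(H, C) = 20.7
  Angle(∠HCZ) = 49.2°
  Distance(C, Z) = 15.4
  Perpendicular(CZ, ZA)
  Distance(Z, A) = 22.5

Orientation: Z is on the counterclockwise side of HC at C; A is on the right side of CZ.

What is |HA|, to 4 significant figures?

38.22

H is at the origin; HC runs at -53.2° with length 20.7, so C = 20.7·(cos -53.2°, sin -53.2°) = (12.40, -16.58). ∠HCZ = 49.2°, so CZ runs at -53.2° + (180° − 49.2°) = 77.60° from the x-axis; with |CZ| = 15.4, Z = C + 15.4·(cos 77.60°, sin 77.60°) = (15.71, -1.534). The perpendicularity gives ZA at right angles to CZ; with |ZA| = 22.5 on the right of CZ, A = Z + 22.5·(0.9767, -0.2147) = (37.68, -6.366). Then |HA| = |A − H| = 38.22.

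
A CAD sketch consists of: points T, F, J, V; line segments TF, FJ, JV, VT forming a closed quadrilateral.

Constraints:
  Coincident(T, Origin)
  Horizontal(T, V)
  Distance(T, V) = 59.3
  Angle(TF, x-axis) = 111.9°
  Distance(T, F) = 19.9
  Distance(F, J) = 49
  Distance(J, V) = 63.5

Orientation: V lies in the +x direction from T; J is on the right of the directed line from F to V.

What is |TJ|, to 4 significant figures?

29.56

Checks: |FJ| = 49.00 ✓; |JV| = 63.50 ✓.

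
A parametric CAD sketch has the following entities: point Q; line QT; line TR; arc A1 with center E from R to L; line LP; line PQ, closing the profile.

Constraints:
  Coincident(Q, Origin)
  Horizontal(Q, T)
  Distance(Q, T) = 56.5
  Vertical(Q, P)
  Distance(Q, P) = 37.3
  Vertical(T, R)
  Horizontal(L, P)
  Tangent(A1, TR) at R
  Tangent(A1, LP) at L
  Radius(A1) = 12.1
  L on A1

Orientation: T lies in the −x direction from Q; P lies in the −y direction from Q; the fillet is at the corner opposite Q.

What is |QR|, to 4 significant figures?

61.87

Q is at the origin; QT is horizontal with |QT| = 56.5 and T on the −x side, so T = (-56.50, 0.000). Q and P share the same x with |QP| = 37.3 and P on the −y side, so P = (0.000, -37.30). The virtual corner opposite Q is at (-56.50, -37.30). Since A1 is tangent to TR there, ER ⟂ TR and the tangent condition forces EL to be normal to LP, with radius 12.1, so the center E sits 12.1 in from both sides at E = (-44.40, -25.20). That places the tangent points at R = (-56.50, -25.20) on TR and L = (-44.40, -37.30) on LP. Then |QR| = |R − Q| = 61.87.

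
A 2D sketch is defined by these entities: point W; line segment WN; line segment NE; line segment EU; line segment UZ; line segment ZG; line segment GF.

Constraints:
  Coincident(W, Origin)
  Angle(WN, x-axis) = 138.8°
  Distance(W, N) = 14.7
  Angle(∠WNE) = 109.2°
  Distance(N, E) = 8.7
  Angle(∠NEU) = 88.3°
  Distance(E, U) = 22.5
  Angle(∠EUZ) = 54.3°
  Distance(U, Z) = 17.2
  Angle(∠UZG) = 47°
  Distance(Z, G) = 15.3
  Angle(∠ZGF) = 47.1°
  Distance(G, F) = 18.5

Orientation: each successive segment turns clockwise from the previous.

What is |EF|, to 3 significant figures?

26.7

W is at the origin; WN runs at 138.8° with length 14.7, so N = (-11.1, 9.68). ∠WNE = 109.2° gives NE at 68.0° from the x-axis; with |NE| = 8.7, E = (-7.80, 17.7). ∠NEU = 88.3° gives EU at -23.7° from the x-axis; with |EU| = 22.5, U = (12.8, 8.71). ∠EUZ = 54.3° gives UZ at -149° from the x-axis; with |UZ| = 17.2, Z = (-2.00, -0.0501). ∠UZG = 47.0° gives ZG at 77.6° from the x-axis; with |ZG| = 15.3, G = (1.28, 14.9). ∠ZGF = 47.1° gives GF at -55.3° from the x-axis; with |GF| = 18.5, F = (11.8, -0.317). Then |EF| = |F − E| = 26.7.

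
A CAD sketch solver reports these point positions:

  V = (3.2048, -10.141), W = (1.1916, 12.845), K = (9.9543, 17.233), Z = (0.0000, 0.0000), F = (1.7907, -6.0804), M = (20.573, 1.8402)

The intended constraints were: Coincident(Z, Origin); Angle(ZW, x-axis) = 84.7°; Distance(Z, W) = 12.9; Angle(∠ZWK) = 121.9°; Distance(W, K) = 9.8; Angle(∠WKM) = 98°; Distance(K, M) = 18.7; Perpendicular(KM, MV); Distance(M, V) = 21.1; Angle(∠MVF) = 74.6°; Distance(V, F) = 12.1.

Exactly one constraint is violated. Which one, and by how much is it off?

Distance(V, F) = 12.1 — off by 7.80.

Z = (0.00, 0.00) ✓; ZW at 84.70° ✓; |ZW| = 12.90 ✓; ∠ZWK = 121.9° ✓; |WK| = 9.800 ✓; ∠WKM = 98.00° ✓; |KM| = 18.70 ✓; ∠(KM, MV) = 90.00° ✓; |MV| = 21.10 ✓; ∠MVF = 74.60° ✓; |VF| = 4.300 ✗.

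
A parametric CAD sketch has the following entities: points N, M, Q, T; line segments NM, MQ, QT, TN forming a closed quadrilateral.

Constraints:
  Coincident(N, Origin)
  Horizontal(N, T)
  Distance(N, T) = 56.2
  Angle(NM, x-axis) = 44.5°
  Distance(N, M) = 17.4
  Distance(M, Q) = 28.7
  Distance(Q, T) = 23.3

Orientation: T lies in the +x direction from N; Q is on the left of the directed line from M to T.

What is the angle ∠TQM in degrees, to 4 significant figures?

121.5°

Checks: |MQ| = 28.70 ✓; |QT| = 23.30 ✓.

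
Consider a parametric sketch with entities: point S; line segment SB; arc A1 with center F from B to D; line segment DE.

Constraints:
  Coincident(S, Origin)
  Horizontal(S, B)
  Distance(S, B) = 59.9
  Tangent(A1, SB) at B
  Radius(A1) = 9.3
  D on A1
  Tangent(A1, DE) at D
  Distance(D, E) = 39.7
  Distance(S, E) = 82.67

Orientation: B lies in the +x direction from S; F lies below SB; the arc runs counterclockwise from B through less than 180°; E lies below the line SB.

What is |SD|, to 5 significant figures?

52.846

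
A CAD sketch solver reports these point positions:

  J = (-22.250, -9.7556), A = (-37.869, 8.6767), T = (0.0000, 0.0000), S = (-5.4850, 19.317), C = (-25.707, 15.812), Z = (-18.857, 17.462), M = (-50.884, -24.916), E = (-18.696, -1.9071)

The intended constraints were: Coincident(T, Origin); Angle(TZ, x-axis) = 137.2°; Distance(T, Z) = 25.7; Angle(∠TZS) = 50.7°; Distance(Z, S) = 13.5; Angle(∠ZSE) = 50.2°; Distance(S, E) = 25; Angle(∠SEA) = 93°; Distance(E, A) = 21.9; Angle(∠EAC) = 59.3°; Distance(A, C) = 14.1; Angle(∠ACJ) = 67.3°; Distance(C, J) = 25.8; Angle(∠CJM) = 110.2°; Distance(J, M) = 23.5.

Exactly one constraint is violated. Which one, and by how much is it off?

Distance(J, M) = 23.5 — off by 8.90.

T = (0.00, 0.00) ✓; TZ at 137.2° ✓; |TZ| = 25.70 ✓; ∠TZS = 50.70° ✓; |ZS| = 13.50 ✓; ∠ZSE = 50.20° ✓; |SE| = 25.00 ✓; ∠SEA = 93.00° ✓; |EA| = 21.90 ✓; ∠EAC = 59.30° ✓; |AC| = 14.10 ✓; ∠ACJ = 67.30° ✓; |CJ| = 25.80 ✓; ∠CJM = 110.2° ✓; |JM| = 32.40 ✗.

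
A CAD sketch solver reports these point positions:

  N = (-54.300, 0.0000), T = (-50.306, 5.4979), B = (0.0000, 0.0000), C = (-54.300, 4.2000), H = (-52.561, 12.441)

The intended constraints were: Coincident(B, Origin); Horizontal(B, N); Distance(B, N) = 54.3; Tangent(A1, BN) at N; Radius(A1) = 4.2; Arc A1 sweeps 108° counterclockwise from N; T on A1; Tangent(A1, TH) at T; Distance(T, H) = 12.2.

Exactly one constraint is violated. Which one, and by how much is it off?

Distance(T, H) = 12.2 — off by 4.90.

B = (0.00, 0.00) ✓; B.y = 0.00, N.y = 0.00 ✓; |BN| = 54.30 ✓; ∠(CN, NB) = 90.00° ✓; |CN| = 4.200 ✓; bearing(C→T) − bearing(C→N) = 108.0° ✓; |CT| = 4.200 ✓; ∠(CT, TH) = 90.01° ✓; |TH| = 7.300 ✗.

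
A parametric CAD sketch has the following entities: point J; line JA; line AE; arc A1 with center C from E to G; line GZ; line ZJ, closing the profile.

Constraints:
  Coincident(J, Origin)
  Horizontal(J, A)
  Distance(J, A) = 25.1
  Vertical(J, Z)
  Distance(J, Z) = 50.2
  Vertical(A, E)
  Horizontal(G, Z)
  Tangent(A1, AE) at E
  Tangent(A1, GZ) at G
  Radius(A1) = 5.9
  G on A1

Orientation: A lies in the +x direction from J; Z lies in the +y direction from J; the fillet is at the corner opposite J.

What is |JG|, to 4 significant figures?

53.75

J is at the origin; J and A share the same y with |JA| = 25.1 and A on the +x side, so A = (25.10, 0.000). JZ is vertical with |JZ| = 50.2 and Z on the +y side, so Z = (0.000, 50.20). The virtual corner opposite J is at (25.10, 50.20). The tangent condition forces CE to be normal to AE and the tangent condition forces CG to be normal to GZ, with radius 5.9, so the center C sits 5.9 in from both sides at C = (19.20, 44.30). That places the tangent points at E = (25.10, 44.30) on AE and G = (19.20, 50.20) on GZ. Then |JG| = |G − J| = 53.75.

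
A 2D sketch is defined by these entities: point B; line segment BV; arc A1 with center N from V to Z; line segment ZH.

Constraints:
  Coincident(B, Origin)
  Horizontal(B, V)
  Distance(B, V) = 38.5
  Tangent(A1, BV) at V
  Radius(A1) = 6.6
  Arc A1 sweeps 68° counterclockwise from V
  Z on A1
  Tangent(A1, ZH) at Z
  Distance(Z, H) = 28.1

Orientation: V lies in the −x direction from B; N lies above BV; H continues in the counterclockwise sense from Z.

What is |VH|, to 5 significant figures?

34.467

On A1, V sits at bearing -90° from N; a 68° counterclockwise sweep puts Z at bearing -22°, so Z = N + 6.6·(cos -22°, sin -22°) = (-32.381, 4.1276). Tangency of A1 to ZH means the radius NZ is perpendicular to ZH, so ZH runs along (−sin -22°, cos -22°); with |ZH| = 28.1, H = (-21.854, 30.181). Then |VH| = |H − V| = 34.467.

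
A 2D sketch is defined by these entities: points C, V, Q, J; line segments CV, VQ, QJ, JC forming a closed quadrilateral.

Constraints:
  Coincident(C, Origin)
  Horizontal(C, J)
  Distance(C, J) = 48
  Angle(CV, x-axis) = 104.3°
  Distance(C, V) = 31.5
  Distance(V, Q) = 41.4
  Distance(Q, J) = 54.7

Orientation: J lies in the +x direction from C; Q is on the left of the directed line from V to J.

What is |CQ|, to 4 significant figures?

58.27

C is at the origin; C and J share the same y with |CJ| = 48.0 and J in +x, so J = (48.0, 0). CV runs at 104.3° with |CV| = 31.5, so V = (-7.780, 30.52). Q is determined by |VQ| = 41.4 and |QJ| = 54.7 together: it lies at the intersection of circle(V, 41.4) and circle(J, 54.7). With |VJ| = 63.59, the foot of the radical line on VJ is 21.74 from V and the perpendicular offset is √(41.4² − 21.74²) = 35.23. Taking the left-of-VJ solution: Q = (28.21, 50.99).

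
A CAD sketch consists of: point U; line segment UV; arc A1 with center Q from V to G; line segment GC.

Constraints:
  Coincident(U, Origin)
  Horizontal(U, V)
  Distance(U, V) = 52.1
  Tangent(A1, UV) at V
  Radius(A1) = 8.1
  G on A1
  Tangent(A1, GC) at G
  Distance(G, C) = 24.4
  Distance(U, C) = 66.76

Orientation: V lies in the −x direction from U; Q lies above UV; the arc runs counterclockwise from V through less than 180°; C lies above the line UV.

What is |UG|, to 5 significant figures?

46.850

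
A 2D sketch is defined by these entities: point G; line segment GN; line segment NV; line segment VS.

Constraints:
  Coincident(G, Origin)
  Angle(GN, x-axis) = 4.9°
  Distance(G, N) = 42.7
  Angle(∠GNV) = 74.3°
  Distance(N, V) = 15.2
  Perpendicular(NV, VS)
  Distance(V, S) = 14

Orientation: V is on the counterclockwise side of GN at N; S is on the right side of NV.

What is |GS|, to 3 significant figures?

55.2

∠GNV = 74.3°, so NV runs at 4.9° + (180° − 74.3°) = 111° from the x-axis; with |NV| = 15.2, V = N + 15.2·(cos 111°, sin 111°) = (37.2, 17.9). NV ⟂ VS; with |VS| = 14.0 on the right of NV, S = V + 14.0·(0.936, 0.352) = (50.3, 22.8). Then |GS| = |S − G| = 55.2.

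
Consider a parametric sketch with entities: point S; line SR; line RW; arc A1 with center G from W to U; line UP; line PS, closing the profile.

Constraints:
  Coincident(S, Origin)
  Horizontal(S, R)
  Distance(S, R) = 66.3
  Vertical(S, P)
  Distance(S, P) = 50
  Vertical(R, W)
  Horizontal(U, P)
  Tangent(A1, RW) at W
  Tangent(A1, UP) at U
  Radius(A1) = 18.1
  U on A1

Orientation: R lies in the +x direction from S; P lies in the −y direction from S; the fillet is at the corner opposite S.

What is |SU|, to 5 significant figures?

69.450

The virtual corner opposite S is at (66.300, -50.000). Since A1 is tangent to RW there, GW ⟂ RW and tangency of A1 to UP means the radius GU is perpendicular to UP, with radius 18.1, so the center G sits 18.1 in from both sides at G = (48.200, -31.900). That places the tangent points at W = (66.300, -31.900) on RW and U = (48.200, -50.000) on UP. Then |SU| = |U − S| = 69.450.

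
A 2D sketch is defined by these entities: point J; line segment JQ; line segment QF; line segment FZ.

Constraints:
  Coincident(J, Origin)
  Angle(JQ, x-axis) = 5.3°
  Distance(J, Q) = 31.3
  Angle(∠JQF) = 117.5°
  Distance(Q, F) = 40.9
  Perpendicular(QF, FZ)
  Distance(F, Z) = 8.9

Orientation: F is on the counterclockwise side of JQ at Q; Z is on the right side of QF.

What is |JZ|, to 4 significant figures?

66.39

∠JQF = 117.5°, so QF runs at 5.3° + (180° − 117.5°) = 67.80° from the x-axis; with |QF| = 40.9, F = Q + 40.9·(cos 67.80°, sin 67.80°) = (46.62, 40.76). QF ⟂ FZ; with |FZ| = 8.9 on the right of QF, Z = F + 8.9·(0.9259, -0.3778) = (54.86, 37.40). Then |JZ| = |Z − J| = 66.39.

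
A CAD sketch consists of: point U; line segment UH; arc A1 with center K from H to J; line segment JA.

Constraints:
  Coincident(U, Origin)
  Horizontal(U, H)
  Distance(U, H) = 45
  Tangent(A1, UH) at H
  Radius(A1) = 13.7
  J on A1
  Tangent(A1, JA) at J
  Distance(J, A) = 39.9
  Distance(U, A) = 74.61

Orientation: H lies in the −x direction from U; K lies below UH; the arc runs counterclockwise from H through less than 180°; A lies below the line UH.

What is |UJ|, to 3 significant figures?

60.7

U is at the origin; U and H share the same y with |UH| = 45.0 and H on the −x side, so H = (-45.0, 0.00). The tangent condition forces KH to be normal to UH, so K = H + (0, -13.7) = (-45.0, -13.7). Since KJ ⟂ JA (tangency), |KA| = √(13.7² + 39.9²) = 42.2 regardless of where J sits on A1. So A lies on both circle(U, 74.61) and circle(K, 42.2); the below-UH intersection is A = (-49.7, -55.6). J is the foot of the tangent from A: J = (-58.4, -16.7).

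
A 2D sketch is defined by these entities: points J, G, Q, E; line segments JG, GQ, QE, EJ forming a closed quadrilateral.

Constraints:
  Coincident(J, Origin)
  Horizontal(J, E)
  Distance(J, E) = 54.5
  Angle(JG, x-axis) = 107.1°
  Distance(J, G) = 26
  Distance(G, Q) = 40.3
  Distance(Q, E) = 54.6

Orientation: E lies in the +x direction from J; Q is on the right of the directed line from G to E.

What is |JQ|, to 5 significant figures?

14.438

Checks: |GQ| = 40.30 ✓; |QE| = 54.60 ✓.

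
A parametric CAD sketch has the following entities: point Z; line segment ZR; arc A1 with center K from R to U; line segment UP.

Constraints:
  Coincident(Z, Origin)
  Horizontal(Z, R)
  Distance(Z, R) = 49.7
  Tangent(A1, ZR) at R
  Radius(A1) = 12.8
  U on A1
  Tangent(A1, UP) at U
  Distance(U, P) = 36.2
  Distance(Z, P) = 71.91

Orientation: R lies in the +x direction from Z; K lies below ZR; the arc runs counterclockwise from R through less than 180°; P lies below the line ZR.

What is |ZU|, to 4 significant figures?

41.51

Z is at the origin; Z and R share the same y with |ZR| = 49.7 and R on the +x side, so R = (49.70, 0.000). A1 meets ZR tangentially, so KR is at right angles to ZR, so K = R + (0, -12.8) = (49.70, -12.80). Since KU ⟂ UP (tangency), |KP| = √(12.8² + 36.2²) = 38.40 regardless of where U sits on A1. So P lies on both circle(Z, 71.91) and circle(K, 38.40); the below-ZR intersection is P = (50.51, -51.19). U is the foot of the tangent from P: U = (37.72, -17.32).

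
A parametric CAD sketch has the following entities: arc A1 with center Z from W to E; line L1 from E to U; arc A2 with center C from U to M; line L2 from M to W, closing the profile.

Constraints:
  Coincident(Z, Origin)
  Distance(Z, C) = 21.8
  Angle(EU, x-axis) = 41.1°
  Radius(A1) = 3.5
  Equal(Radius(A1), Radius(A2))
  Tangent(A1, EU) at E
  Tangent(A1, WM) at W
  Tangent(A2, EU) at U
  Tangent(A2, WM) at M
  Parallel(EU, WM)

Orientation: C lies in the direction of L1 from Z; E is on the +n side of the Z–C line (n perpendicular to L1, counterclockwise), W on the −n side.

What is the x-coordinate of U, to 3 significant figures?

14.1

Tangency of A1 to both parallel lines with radius 3.5 puts E and W at Z ± 3.5·n: E = (-2.30, 2.64), W = (2.30, -2.64). Equal radii place U and M the same way about C: U = C + 3.5·n = (14.1, 17.0), M = C − 3.5·n = (18.7, 11.7). So U.x = 14.1.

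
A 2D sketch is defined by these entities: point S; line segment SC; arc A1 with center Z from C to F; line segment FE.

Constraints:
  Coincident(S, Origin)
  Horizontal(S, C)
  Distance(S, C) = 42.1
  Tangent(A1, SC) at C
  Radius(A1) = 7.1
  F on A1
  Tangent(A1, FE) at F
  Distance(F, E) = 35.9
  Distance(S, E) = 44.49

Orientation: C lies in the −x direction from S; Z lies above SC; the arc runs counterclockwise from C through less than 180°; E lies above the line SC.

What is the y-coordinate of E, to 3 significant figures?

38.2

Checks: |ZF| = 7.100 ✓; ∠(ZF, FE) = 90.00° ✓; |FE| = 35.90 ✓; |SE| = 44.49 ✓.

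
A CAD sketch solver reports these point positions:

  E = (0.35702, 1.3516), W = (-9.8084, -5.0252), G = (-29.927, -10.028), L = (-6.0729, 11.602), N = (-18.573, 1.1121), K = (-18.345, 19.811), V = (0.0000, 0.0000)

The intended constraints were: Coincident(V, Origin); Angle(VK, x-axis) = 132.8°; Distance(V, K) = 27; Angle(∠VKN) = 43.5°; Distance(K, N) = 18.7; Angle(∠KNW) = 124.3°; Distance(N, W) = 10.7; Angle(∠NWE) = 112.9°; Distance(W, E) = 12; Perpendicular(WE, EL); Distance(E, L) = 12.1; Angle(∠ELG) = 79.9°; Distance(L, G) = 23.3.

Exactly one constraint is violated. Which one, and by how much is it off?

Distance(L, G) = 23.3 — off by 8.90.

V = (0.00, 0.00) ✓; VK at 132.8° ✓; |VK| = 27.00 ✓; ∠VKN = 43.50° ✓; |KN| = 18.70 ✓; ∠KNW = 124.3° ✓; |NW| = 10.70 ✓; ∠NWE = 112.9° ✓; |WE| = 12.00 ✓; ∠(WE, EL) = 90.00° ✓; |EL| = 12.10 ✓; ∠ELG = 79.90° ✓; |LG| = 32.20 ✗.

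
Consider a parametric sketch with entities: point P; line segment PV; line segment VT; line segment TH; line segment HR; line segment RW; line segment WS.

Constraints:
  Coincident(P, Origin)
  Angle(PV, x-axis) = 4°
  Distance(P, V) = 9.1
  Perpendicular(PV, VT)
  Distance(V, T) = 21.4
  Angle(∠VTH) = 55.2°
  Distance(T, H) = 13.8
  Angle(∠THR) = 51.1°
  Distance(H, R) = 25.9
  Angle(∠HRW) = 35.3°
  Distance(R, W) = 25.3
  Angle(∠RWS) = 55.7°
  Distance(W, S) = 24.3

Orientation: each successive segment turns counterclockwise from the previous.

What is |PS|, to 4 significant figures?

2.899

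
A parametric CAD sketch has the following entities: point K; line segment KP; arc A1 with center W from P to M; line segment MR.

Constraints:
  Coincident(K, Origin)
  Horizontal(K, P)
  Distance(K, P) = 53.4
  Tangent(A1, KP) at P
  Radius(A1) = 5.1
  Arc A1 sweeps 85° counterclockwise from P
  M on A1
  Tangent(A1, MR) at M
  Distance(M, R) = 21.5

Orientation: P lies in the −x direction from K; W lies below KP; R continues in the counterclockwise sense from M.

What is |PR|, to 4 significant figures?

26.99

K is at the origin; KP is horizontal with |KP| = 53.4 and P on the −x side, so P = (-53.40, 0.000). A1 meets KP tangentially, so WP is at right angles to KP, so W = P + (0, -5.1) = (-53.40, -5.100). On A1, P sits at bearing 90° from W; an 85° counterclockwise sweep puts M at bearing 175°, so M = W + 5.1·(cos 175°, sin 175°) = (-58.48, -4.656). The tangent condition forces WM to be normal to MR, so MR runs along (−sin 175°, cos 175°); with |MR| = 21.5, R = (-60.35, -26.07). Then |PR| = |R − P| = 26.99.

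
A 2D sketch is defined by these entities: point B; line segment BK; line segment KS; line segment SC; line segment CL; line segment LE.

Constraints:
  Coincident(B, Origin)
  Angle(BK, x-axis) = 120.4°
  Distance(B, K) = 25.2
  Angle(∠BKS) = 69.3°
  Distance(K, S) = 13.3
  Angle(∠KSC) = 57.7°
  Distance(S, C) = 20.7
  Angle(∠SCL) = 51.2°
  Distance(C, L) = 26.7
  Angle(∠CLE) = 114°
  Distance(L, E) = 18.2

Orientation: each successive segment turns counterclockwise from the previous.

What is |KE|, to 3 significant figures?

21.3

B is at the origin; BK runs at 120.4° with length 25.2, so K = (-12.8, 21.7). ∠BKS = 69.3° gives KS at -129° from the x-axis; with |KS| = 13.3, S = (-21.1, 11.4). ∠KSC = 57.7° gives SC at -6.60° from the x-axis; with |SC| = 20.7, C = (-0.541, 9.01). ∠SCL = 51.2° gives CL at 122° from the x-axis; with |CL| = 26.7, L = (-14.8, 31.6). ∠CLE = 114.0° gives LE at -172° from the x-axis; with |LE| = 18.2, E = (-32.8, 29.0). Then |KE| = |E − K| = 21.3.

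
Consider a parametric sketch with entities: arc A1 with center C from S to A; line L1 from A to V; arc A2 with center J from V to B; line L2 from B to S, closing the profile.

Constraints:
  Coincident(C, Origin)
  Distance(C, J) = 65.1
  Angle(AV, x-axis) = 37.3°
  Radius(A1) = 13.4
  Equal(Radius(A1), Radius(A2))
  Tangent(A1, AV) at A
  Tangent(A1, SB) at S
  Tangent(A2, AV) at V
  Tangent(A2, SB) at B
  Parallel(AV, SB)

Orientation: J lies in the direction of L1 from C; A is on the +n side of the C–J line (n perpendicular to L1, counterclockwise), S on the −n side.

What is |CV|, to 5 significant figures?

66.465

The slot axis is L1's direction at 37.3°, so u = (cos 37.3°, sin 37.3°) = (0.79547, 0.60599) and n = (−sin 37.3°, cos 37.3°) = (-0.60599, 0.79547). C is at the origin and J lies 65.1 along u from C, so J = 65.1·u = (51.785, 39.450). Tangency of A1 to both parallel lines with radius 13.4 puts A and S at C ± 13.4·n: A = (-8.1202, 10.659), S = (8.1202, -10.659). Equal radii place V and B the same way about J: V = J + 13.4·n = (43.665, 50.109), B = J − 13.4·n = (59.906, 28.791). Then |CV| = |V − C| = 66.465.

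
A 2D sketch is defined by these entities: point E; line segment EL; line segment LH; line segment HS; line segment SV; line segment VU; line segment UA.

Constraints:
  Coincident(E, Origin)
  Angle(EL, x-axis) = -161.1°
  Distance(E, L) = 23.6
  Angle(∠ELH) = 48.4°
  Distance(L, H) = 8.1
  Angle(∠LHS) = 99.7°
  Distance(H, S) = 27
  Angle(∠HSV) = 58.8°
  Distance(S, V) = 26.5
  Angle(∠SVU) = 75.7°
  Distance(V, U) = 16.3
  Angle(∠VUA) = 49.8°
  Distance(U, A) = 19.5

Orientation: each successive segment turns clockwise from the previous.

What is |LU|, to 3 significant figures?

4.43

∠HSV = 58.8° gives SV at -134° from the x-axis; with |SV| = 26.5, V = (-11.4, -25.2). ∠SVU = 75.7° gives VU at 122° from the x-axis; with |VU| = 16.3, U = (-19.9, -11.3). Then |LU| = |U − L| = 4.43.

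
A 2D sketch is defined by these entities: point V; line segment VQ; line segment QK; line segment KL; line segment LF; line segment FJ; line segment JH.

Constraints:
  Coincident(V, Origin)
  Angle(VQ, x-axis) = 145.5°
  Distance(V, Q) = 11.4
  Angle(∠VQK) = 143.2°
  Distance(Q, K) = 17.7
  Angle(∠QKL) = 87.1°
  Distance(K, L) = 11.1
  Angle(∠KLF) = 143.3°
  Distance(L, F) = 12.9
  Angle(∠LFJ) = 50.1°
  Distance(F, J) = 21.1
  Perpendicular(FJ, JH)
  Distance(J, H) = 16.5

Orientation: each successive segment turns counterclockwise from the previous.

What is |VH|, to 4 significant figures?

31.89

V is at the origin; VQ runs at 145.5° with length 11.4, so Q = (-9.395, 6.457). ∠VQK = 143.2° gives QK at -177.7° from the x-axis; with |QK| = 17.7, K = (-27.08, 5.747). ∠QKL = 87.1° gives KL at -84.80° from the x-axis; with |KL| = 11.1, L = (-26.07, -5.308). ∠KLF = 143.3° gives LF at -48.10° from the x-axis; with |LF| = 12.9, F = (-17.46, -14.91). ∠LFJ = 50.1° gives FJ at 81.80° from the x-axis; with |FJ| = 21.1, J = (-14.45, 5.975). FJ is perpendicular to JH, so JH runs at 171.8°; with |JH| = 16.5, H = (-30.78, 8.328). Then |VH| = |H − V| = 31.89.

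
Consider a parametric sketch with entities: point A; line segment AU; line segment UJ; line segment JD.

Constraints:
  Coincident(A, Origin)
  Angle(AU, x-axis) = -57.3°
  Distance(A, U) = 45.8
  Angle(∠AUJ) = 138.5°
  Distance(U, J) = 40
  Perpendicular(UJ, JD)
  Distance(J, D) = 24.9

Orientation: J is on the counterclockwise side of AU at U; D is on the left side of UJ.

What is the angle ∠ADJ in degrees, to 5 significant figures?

94.194°

∠AUJ = 138.5°, so UJ runs at -57.3° + (180° − 138.5°) = -15.800° from the x-axis; with |UJ| = 40.0, J = U + 40.0·(cos -15.800°, sin -15.800°) = (63.232, -49.432). UJ is perpendicular to JD; with |JD| = 24.9 on the left of UJ, D = J + 24.9·(0.27228, 0.96222) = (70.012, -25.473). Then cos ∠ADJ = DA·DJ / (|DA||DJ|), giving 94.194°.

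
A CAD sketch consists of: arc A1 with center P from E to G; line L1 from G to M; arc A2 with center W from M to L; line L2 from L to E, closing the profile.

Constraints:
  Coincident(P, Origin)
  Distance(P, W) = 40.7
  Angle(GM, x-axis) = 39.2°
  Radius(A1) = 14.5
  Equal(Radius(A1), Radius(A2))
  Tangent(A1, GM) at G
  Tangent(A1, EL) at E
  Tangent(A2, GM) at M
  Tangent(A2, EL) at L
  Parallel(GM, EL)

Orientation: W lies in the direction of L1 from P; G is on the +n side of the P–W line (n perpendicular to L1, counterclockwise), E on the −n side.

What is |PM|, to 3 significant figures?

43.2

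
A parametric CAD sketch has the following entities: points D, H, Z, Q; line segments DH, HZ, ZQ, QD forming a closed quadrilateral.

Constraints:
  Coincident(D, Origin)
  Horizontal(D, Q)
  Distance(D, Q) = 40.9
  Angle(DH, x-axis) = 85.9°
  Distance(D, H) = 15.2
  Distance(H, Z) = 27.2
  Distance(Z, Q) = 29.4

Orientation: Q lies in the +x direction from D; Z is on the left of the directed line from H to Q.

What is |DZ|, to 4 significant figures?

36.59

D is at the origin; DQ is horizontal with |DQ| = 40.9 and Q in +x, so Q = (40.9, 0). DH runs at 85.9° with |DH| = 15.2, so H = (1.087, 15.16). Z is determined by |HZ| = 27.2 and |ZQ| = 29.4 together: it lies at the intersection of circle(H, 27.2) and circle(Q, 29.4). With |HQ| = 42.60, the foot of the radical line on HQ is 19.84 from H and the perpendicular offset is √(27.2² − 19.84²) = 18.61. Taking the left-of-HQ solution: Z = (26.25, 25.49).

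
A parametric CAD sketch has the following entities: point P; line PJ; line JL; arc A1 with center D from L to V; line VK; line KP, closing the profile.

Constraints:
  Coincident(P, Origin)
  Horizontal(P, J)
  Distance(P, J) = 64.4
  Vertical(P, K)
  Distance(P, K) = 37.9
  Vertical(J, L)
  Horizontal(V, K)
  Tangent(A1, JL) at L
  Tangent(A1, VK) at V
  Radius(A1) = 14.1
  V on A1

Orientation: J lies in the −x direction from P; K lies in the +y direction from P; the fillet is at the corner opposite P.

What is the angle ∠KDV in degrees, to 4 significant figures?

74.34°

P is at the origin; P and J share the same y with |PJ| = 64.4 and J on the −x side, so J = (-64.40, 0.000). PK is vertical with |PK| = 37.9 and K on the +y side, so K = (0.000, 37.90). The virtual corner opposite P is at (-64.40, 37.90). A1 meets JL tangentially, so DL is at right angles to JL and the tangent condition forces DV to be normal to VK, with radius 14.1, so the center D sits 14.1 in from both sides at D = (-50.30, 23.80). That places the tangent points at L = (-64.40, 23.80) on JL and V = (-50.30, 37.90) on VK. Then cos ∠KDV = DK·DV / (|DK||DV|), giving 74.34°.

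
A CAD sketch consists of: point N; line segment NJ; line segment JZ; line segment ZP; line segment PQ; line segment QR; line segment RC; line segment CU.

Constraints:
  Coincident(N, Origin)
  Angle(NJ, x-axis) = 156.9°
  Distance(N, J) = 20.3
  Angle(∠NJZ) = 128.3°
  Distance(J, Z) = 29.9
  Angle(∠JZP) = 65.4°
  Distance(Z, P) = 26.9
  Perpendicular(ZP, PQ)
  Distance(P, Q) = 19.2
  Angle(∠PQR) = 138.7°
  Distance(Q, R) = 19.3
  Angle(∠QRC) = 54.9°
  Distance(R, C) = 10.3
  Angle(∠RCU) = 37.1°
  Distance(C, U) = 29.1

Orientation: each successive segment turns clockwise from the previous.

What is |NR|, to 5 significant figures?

18.088

ZP ⟂ PQ, so PQ runs at -99.400°; with |PQ| = 19.2, Q = (-3.1089, 13.483). ∠PQR = 138.7° gives QR at -140.70° from the x-axis; with |QR| = 19.3, R = (-18.044, 1.2585). Then |NR| = |R − N| = 18.088.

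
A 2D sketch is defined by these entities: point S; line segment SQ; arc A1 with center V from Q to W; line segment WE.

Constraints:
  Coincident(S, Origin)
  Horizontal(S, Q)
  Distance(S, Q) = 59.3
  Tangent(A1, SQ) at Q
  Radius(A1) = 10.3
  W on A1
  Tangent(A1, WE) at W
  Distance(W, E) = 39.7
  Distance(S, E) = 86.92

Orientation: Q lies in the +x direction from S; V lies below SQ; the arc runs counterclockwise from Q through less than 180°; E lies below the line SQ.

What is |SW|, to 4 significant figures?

52.94

Checks: |VW| = 10.30 ✓; ∠(VW, WE) = 90.00° ✓; |WE| = 39.70 ✓; |SE| = 86.92 ✓.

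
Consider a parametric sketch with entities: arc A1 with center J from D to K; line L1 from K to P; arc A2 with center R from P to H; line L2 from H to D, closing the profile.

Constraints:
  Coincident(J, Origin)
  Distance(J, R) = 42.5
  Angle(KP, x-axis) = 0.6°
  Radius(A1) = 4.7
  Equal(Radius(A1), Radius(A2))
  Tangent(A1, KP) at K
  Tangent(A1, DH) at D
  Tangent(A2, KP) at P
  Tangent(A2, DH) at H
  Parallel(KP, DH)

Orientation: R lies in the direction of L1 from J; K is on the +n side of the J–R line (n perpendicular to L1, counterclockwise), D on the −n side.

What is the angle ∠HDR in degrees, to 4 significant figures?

6.311°

The slot axis is L1's direction at 0.6°, so u = (cos 0.6°, sin 0.6°) = (0.9999, 0.01047) and n = (−sin 0.6°, cos 0.6°) = (-0.01047, 0.9999). J is at the origin and R lies 42.5 along u from J, so R = 42.5·u = (42.50, 0.4451). Tangency of A1 to both parallel lines with radius 4.7 puts K and D at J ± 4.7·n: K = (-0.04922, 4.700), D = (0.04922, -4.700). Equal radii place P and H the same way about R: P = R + 4.7·n = (42.45, 5.145), H = R − 4.7·n = (42.55, -4.255). Then cos ∠HDR = DH·DR / (|DH||DR|), giving 6.311°.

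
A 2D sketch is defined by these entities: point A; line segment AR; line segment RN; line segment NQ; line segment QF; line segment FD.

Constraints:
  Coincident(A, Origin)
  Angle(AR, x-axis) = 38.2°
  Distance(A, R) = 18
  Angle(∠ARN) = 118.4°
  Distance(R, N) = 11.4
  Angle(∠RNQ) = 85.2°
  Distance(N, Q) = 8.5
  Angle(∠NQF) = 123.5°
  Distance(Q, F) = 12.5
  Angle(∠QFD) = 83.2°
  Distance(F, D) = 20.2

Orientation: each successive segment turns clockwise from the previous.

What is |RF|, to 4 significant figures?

14.48

A is at the origin; AR runs at 38.2° with length 18.0, so R = (14.15, 11.13). ∠ARN = 118.4° gives RN at -23.40° from the x-axis; with |RN| = 11.4, N = (24.61, 6.604). ∠RNQ = 85.2° gives NQ at -118.2° from the x-axis; with |NQ| = 8.5, Q = (20.59, -0.8872). ∠NQF = 123.5° gives QF at -174.7° from the x-axis; with |QF| = 12.5, F = (8.145, -2.042). Then |RF| = |F − R| = 14.48.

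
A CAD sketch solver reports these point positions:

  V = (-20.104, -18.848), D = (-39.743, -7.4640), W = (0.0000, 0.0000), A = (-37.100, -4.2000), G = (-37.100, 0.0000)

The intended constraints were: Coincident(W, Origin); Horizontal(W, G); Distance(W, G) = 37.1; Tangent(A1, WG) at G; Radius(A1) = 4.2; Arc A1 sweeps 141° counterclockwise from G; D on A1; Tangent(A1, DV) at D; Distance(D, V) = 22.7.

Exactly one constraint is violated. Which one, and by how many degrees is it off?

Tangent(A1, DV) at D — off by 8.90°.

W = (0.00, 0.00) ✓; W.y = 0.00, G.y = 0.00 ✓; |WG| = 37.10 ✓; ∠(AG, GW) = 90.00° ✓; |AG| = 4.200 ✓; bearing(A→D) − bearing(A→G) = 141.0° ✓; |AD| = 4.200 ✓; ∠(AD, DV) = 81.10° ✗; |DV| = 22.70 ✓.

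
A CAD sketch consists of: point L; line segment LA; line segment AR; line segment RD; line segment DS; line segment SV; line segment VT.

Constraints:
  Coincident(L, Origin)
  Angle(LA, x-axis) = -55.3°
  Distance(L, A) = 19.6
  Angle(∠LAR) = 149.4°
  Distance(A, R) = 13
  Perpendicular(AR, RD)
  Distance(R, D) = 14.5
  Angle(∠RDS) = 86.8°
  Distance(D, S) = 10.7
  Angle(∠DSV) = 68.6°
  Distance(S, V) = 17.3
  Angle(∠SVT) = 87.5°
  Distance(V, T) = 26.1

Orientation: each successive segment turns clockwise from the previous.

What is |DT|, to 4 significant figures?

20.25

L is at the origin; LA runs at -55.3° with length 19.6, so A = (11.16, -16.11). ∠LAR = 149.4° gives AR at -85.90° from the x-axis; with |AR| = 13.0, R = (12.09, -29.08). AR is perpendicular to RD, so RD runs at -175.9°; with |RD| = 14.5, D = (-2.376, -30.12). ∠RDS = 86.8° gives DS at 90.90° from the x-axis; with |DS| = 10.7, S = (-2.544, -19.42). ∠DSV = 68.6° gives SV at -20.50° from the x-axis; with |SV| = 17.3, V = (13.66, -25.48). ∠SVT = 87.5° gives VT at -113.0° from the x-axis; with |VT| = 26.1, T = (3.463, -49.50). Then |DT| = |T − D| = 20.25.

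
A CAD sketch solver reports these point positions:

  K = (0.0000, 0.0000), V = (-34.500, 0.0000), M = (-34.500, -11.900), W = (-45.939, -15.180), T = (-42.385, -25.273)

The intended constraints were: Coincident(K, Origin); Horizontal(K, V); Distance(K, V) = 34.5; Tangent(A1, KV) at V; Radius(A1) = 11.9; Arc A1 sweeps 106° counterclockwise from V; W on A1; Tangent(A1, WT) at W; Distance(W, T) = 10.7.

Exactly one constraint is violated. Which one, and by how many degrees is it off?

Tangent(A1, WT) at W — off by 3.40°.

K = (0.00, 0.00) ✓; K.y = 0.00, V.y = 0.00 ✓; |KV| = 34.50 ✓; ∠(MV, VK) = 90.00° ✓; |MV| = 11.90 ✓; bearing(M→W) − bearing(M→V) = 106.0° ✓; |MW| = 11.90 ✓; ∠(MW, WT) = 86.60° ✗; |WT| = 10.70 ✓.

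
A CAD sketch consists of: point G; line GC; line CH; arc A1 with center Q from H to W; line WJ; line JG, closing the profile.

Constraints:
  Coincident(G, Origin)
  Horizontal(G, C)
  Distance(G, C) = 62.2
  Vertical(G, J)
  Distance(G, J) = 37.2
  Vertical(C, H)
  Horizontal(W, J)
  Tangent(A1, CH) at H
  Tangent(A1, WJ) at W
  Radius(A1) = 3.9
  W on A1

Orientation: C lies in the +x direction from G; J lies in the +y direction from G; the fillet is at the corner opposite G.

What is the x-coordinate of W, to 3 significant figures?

58.3

G is at the origin; G and C share the same y with |GC| = 62.2 and C on the +x side, so C = (62.2, 0.00). G and J share the same x with |GJ| = 37.2 and J on the +y side, so J = (0.00, 37.2). The virtual corner opposite G is at (62.2, 37.2). A1 meets CH tangentially, so QH is at right angles to CH and since A1 is tangent to WJ there, QW ⟂ WJ, with radius 3.9, so the center Q sits 3.9 in from both sides at Q = (58.3, 33.3). That places the tangent points at H = (62.2, 33.3) on CH and W = (58.3, 37.2) on WJ. So W.x = 58.3.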